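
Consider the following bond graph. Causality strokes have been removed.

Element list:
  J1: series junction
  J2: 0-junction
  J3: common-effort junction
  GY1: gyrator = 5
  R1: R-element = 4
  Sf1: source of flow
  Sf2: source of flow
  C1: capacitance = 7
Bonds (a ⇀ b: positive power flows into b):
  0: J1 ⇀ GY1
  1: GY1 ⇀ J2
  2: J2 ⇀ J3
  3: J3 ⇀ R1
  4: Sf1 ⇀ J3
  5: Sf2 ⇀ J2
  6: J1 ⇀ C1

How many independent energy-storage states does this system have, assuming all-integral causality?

#4 stroke→Sf1  (Sf1 (Sf) sets flow on bond)
#5 stroke→Sf2  (Sf2 (Sf) sets flow on bond)
#6 stroke→J1  (C1 integral (e out))
#0 stroke→GY1  (closing 1-jn rule on J1)
#1 stroke→GY1  (GY1: gyrator matches bond 0)
#2 stroke→J2  (closing 0-jn rule on J2)
#3 stroke→J3  (J3: last free bond brings effort in)

1  (C1 all integral)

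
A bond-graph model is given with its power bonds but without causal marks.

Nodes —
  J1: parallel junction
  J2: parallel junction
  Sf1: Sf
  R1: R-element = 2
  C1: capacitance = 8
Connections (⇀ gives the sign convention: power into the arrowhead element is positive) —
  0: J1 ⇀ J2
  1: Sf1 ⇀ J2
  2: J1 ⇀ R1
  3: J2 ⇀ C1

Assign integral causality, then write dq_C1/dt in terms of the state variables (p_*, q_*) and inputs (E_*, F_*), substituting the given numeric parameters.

bond 1 stroke at Sf1  (Sf1: flow source, stroke at near end)
bond 3 stroke at J2  (prefer integral on C1)
bond 0 stroke at J1  (J2 effort already set via bond 3)
bond 2 stroke at R1  (J1: bond 0 brought effort, rest push out)

dq_C1/dt = F_Sf1 - q_C1/16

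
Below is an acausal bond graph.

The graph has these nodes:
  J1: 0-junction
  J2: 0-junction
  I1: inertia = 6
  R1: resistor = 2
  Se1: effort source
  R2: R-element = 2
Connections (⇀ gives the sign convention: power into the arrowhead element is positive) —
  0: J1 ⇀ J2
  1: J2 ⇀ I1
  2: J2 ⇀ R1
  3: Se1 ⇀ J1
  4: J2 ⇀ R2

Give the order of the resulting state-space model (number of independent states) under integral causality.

1  (I1 all integral)

b3 stroke→J1  (Se1 (Se) sets effort on bond)
b0 stroke→J2  (0-jn J1 has e-setter on 3)
b1 stroke→I1  (common-e at J2 fixed by 0)
b2 stroke→R1  (J2: bond 0 brought effort, rest push out)
b4 stroke→R2  (J2 effort already set via bond 0)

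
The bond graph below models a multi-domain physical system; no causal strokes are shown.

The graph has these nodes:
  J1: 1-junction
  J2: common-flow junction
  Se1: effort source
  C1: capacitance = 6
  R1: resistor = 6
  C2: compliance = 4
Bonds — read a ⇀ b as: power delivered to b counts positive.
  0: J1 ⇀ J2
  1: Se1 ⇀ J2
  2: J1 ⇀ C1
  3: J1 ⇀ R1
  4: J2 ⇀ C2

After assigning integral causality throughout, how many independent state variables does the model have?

β1 |J2  (Se1 fixes effort; stroke away)
β2 |J1  (C1: C, integral causality)
β4 |J2  (C2: C, integral causality)
β0 |J1  (closing 1-jn rule on J2)
β3 |R1  (closing 1-jn rule on J1)

2  (C1, C2 all integral)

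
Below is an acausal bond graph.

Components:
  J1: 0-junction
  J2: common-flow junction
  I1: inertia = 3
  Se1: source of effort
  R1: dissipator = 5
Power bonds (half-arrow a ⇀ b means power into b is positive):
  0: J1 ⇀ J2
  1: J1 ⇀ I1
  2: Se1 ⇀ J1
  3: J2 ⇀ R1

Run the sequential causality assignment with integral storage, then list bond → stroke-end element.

β2 |J1  (source Se1 imposes e)
β0 |J2  (J1: bond 2 brought effort, rest push out)
β1 |I1  (J1: bond 2 brought effort, rest push out)
β3 |R1  (only one flow-in slot at J2)

#0 stroke→J2
#1 stroke→I1
#2 stroke→J1
#3 stroke→R1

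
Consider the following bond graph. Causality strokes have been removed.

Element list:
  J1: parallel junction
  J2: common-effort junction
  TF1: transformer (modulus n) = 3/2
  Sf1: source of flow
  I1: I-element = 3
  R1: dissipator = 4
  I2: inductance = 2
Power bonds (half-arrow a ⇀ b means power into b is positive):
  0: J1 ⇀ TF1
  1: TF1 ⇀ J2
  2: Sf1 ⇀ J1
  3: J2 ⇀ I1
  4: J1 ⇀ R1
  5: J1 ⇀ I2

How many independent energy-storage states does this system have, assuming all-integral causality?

2  (I1, I2 all integral)

β2 →Sf1  (Sf1 fixes flow; stroke at Sf1)
β3 →I1  (I1: I, integral causality)
β1 →J2  (only one effort-in slot at J2)
β0 →TF1  (TF1 one-in-one-out from 1)
β5 →I2  (I2: I, integral causality)
β4 →J1  (only one effort-in slot at J1)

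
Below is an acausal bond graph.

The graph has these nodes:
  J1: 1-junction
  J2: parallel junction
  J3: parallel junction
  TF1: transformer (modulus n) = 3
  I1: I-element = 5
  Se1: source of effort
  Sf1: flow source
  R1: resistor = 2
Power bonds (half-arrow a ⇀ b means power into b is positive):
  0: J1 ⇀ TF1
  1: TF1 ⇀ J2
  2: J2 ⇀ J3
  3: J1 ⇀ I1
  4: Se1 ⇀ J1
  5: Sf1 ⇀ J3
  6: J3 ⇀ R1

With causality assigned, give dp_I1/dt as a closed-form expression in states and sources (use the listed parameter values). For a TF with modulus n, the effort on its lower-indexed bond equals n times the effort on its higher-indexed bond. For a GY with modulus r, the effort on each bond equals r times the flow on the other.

dp_I1/dt = E_Se1 - 6*F_Sf1 - 18*p_I1/5

b4 stroke→J1  (Se1 fixes effort; stroke away)
b5 stroke→Sf1  (Sf1 fixes flow; stroke at Sf1)
b3 stroke→I1  (I1 integral (f out))
b0 stroke→J1  (1-jn J1 has f-setter on 3)
b1 stroke→TF1  (through TF1, causality passes straight; one stroke at TF1)
b2 stroke→J2  (J2: last free bond brings effort in)
b6 stroke→J3  (closing 0-jn rule on J3)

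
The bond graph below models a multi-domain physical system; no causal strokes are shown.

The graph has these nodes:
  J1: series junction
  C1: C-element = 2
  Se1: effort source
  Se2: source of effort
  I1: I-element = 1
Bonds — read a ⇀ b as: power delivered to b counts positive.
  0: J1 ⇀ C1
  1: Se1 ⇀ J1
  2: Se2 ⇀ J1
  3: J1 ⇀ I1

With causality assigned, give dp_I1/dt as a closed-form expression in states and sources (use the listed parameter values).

bond 1 |J1  (Se1: effort source, stroke at far end)
bond 2 |J1  (Se2 (Se) sets effort on bond)
bond 0 |J1  (C1 outputs effort q/C1)
bond 3 |I1  (only one flow-in slot at J1)

dp_I1/dt = E_Se1 + E_Se2 - q_C1/2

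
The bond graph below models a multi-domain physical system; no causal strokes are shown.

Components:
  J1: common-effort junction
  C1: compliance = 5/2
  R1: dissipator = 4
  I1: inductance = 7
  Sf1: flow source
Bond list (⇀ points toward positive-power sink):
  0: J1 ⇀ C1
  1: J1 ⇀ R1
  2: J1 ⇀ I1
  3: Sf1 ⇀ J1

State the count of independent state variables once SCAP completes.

b3 stroke→Sf1  (source Sf1 imposes f)
b0 stroke→J1  (C1 integral (e out))
b1 stroke→R1  (0-jn J1 has e-setter on 0)
b2 stroke→I1  (common-e at J1 fixed by 0)

2  (C1, I1 all integral)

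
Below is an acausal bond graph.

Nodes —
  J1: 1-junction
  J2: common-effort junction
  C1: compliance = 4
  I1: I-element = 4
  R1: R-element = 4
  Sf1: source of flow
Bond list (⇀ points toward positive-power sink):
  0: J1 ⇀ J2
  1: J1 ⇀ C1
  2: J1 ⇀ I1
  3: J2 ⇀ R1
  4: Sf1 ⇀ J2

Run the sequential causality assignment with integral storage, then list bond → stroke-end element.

#4 →Sf1  (Sf1: flow source, stroke at near end)
#1 →J1  (prefer integral on C1)
#2 →I1  (I1 integral (f out))
#0 →J1  (J1: bond 2 brought flow, rest push out)
#3 →J2  (J2: last free bond brings effort in)

bond 0 →J1
bond 1 →J1
bond 2 →I1
bond 3 →J2
bond 4 →Sf1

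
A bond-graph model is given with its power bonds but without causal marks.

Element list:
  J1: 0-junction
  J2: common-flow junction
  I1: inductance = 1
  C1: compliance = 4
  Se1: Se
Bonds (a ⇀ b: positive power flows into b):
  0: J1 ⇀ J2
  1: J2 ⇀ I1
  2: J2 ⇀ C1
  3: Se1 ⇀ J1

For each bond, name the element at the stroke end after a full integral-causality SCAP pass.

#3 |J1  (Se1 (Se) sets effort on bond)
#0 |J2  (0-jn J1 has e-setter on 3)
#1 |I1  (prefer integral on I1)
#2 |J2  (J2 flow already set via bond 1)

bond 0 stroke→J2
bond 1 stroke→I1
bond 2 stroke→J2
bond 3 stroke→J1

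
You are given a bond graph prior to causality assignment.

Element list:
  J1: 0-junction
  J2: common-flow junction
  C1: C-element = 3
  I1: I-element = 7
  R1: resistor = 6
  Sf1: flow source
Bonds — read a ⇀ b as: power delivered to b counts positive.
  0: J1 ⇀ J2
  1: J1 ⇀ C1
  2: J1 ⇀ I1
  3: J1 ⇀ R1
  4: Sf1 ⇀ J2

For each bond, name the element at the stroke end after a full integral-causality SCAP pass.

bond 0 |J2
bond 1 |J1
bond 2 |I1
bond 3 |R1
bond 4 |Sf1

β4 stroke at Sf1  (Sf1 (Sf) sets flow on bond)
β0 stroke at J2  (J2: bond 4 brought flow, rest push out)
β1 stroke at J1  (C1 integral (e out))
β2 stroke at I1  (common-e at J1 fixed by 1)
β3 stroke at R1  (0-jn J1 has e-setter on 1)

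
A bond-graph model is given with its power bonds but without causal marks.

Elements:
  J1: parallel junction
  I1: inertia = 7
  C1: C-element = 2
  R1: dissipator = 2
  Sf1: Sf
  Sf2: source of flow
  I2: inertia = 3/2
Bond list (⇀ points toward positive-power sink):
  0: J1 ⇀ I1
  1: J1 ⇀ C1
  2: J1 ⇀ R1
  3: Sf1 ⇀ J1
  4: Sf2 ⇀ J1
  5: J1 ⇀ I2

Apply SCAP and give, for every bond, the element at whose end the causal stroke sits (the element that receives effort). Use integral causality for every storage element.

bond 0 →I1
bond 1 →J1
bond 2 →R1
bond 3 →Sf1
bond 4 →Sf2
bond 5 →I2

b3 |Sf1  (Sf1: flow source, stroke at near end)
b4 |Sf2  (Sf2: flow source, stroke at near end)
b0 |I1  (I1: I, integral causality)
b1 |J1  (C1 outputs effort q/C1)
b2 |R1  (0-jn J1 has e-setter on 1)
b5 |I2  (J1 effort already set via bond 1)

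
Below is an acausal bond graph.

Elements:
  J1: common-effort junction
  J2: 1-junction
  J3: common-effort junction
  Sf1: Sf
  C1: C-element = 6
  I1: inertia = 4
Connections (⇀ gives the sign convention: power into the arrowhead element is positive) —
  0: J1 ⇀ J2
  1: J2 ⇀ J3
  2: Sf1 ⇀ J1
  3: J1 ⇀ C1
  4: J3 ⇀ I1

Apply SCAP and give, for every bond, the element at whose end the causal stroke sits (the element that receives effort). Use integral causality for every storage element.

#0 stroke→J2
#1 stroke→J3
#2 stroke→Sf1
#3 stroke→J1
#4 stroke→I1

#2 →Sf1  (Sf1 (Sf) sets flow on bond)
#3 →J1  (C1 integral (e out))
#0 →J2  (common-e at J1 fixed by 3)
#1 →J3  (closing 1-jn rule on J2)
#4 →I1  (common-e at J3 fixed by 1)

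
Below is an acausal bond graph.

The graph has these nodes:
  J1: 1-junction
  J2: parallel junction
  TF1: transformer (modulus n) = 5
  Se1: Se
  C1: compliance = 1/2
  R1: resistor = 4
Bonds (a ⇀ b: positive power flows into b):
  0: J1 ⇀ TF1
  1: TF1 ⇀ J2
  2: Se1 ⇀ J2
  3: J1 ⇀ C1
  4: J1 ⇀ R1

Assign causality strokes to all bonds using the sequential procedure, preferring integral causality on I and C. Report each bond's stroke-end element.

β2 stroke→J2  (Se1: effort source, stroke at far end)
β1 stroke→TF1  (common-e at J2 fixed by 2)
β0 stroke→J1  (TF1: transformer flips bond 1)
β3 stroke→J1  (C1 integral (e out))
β4 stroke→R1  (closing 1-jn rule on J1)

bond 0 →J1
bond 1 →TF1
bond 2 →J2
bond 3 →J1
bond 4 →R1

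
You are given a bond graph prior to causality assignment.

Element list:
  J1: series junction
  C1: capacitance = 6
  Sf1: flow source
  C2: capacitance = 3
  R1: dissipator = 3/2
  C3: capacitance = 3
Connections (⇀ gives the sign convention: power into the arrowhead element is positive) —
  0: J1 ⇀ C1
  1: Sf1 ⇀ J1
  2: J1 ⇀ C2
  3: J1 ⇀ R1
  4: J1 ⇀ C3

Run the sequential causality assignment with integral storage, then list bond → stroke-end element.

β1 stroke→Sf1  (Sf1: flow source, stroke at near end)
β0 stroke→J1  (1-jn J1 has f-setter on 1)
β2 stroke→J1  (1-jn J1 has f-setter on 1)
β3 stroke→J1  (common-f at J1 fixed by 1)
β4 stroke→J1  (J1 flow already set via bond 1)

b0 |J1
b1 |Sf1
b2 |J1
b3 |J1
b4 |J1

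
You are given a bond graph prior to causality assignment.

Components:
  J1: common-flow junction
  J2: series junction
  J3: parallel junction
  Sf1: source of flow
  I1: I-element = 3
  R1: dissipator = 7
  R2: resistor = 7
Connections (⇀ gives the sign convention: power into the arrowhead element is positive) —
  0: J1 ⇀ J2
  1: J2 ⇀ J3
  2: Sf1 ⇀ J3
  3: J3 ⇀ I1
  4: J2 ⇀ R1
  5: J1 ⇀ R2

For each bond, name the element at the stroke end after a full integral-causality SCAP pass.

#0 stroke at J2
#1 stroke at J3
#2 stroke at Sf1
#3 stroke at I1
#4 stroke at J2
#5 stroke at J1

b2 stroke at Sf1  (Sf1 fixes flow; stroke at Sf1)
b3 stroke at I1  (I1 integral (f out))
b1 stroke at J3  (closing 0-jn rule on J3)
b0 stroke at J2  (J2: bond 1 brought flow, rest push out)
b4 stroke at J2  (common-f at J2 fixed by 1)
b5 stroke at J1  (common-f at J1 fixed by 0)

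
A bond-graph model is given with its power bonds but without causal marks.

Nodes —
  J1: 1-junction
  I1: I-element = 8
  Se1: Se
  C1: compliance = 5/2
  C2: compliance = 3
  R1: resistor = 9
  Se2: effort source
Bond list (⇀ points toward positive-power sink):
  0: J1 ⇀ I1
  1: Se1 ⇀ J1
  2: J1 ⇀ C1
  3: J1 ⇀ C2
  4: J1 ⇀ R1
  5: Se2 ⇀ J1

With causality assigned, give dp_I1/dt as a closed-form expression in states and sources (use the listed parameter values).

dp_I1/dt = E_Se1 + E_Se2 - 9*p_I1/8 - 2*q_C1/5 - q_C2/3

b1 →J1  (Se1: effort source, stroke at far end)
b5 →J1  (Se2 fixes effort; stroke away)
b0 →I1  (I1: I, integral causality)
b2 →J1  (J1 flow already set via bond 0)
b3 →J1  (J1 flow already set via bond 0)
b4 →J1  (J1 flow already set via bond 0)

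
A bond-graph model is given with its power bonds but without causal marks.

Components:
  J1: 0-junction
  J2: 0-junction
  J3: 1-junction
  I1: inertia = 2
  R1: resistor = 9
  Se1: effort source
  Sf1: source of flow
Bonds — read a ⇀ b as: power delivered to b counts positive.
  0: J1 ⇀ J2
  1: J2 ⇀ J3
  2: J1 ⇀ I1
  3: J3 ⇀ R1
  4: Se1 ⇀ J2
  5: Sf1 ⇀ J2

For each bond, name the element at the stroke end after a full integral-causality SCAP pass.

#0 →J1
#1 →J3
#2 →I1
#3 →R1
#4 →J2
#5 →Sf1

b4 |J2  (Se1 (Se) sets effort on bond)
b5 |Sf1  (Sf1 (Sf) sets flow on bond)
b0 |J1  (J2 effort already set via bond 4)
b1 |J3  (J2: bond 4 brought effort, rest push out)
b3 |R1  (J3 needs exactly one f-in)
b2 |I1  (common-e at J1 fixed by 0)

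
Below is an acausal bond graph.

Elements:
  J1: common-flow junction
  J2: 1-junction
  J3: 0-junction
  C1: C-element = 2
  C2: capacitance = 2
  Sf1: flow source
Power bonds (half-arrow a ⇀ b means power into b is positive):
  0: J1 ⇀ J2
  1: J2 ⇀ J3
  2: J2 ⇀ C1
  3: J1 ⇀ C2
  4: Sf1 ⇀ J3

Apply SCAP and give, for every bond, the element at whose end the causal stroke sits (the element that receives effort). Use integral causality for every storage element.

b4 stroke→Sf1  (Sf1 (Sf) sets flow on bond)
b1 stroke→J3  (J3: last free bond brings effort in)
b0 stroke→J2  (common-f at J2 fixed by 1)
b2 stroke→J2  (common-f at J2 fixed by 1)
b3 stroke→J1  (J1: bond 0 brought flow, rest push out)

β0 stroke→J2
β1 stroke→J3
β2 stroke→J2
β3 stroke→J1
β4 stroke→Sf1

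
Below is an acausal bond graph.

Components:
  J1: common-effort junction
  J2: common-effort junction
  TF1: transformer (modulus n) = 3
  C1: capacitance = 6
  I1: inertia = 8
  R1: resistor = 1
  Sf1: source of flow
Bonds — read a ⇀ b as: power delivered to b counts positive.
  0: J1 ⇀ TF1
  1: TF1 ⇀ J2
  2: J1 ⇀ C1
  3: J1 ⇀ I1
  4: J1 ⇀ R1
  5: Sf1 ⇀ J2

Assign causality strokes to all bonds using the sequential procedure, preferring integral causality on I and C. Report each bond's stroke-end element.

β5 →Sf1  (source Sf1 imposes f)
β1 →J2  (J2: last free bond brings effort in)
β0 →TF1  (through TF1, causality passes straight; one stroke at TF1)
β2 →J1  (C1 outputs effort q/C1)
β3 →I1  (common-e at J1 fixed by 2)
β4 →R1  (common-e at J1 fixed by 2)

b0 →TF1
b1 →J2
b2 →J1
b3 →I1
b4 →R1
b5 →Sf1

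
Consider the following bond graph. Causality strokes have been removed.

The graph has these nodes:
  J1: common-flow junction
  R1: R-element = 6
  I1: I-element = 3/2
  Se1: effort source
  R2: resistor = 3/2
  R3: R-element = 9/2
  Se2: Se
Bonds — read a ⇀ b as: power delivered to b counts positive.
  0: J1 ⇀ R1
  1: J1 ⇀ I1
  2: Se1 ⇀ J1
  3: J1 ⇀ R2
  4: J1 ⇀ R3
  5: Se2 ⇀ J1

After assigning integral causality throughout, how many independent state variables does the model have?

1  (I1 all integral)

β2 stroke→J1  (source Se1 imposes e)
β5 stroke→J1  (source Se2 imposes e)
β1 stroke→I1  (I1 integral (f out))
β0 stroke→J1  (J1 flow already set via bond 1)
β3 stroke→J1  (J1: bond 1 brought flow, rest push out)
β4 stroke→J1  (J1: bond 1 brought flow, rest push out)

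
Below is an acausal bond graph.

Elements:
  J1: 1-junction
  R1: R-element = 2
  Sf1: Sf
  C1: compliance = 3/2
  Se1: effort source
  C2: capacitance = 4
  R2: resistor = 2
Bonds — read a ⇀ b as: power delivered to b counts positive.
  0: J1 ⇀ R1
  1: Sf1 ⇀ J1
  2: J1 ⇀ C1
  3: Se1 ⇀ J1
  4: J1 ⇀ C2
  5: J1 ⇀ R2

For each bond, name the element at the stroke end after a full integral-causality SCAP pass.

bond 0 stroke→J1
bond 1 stroke→Sf1
bond 2 stroke→J1
bond 3 stroke→J1
bond 4 stroke→J1
bond 5 stroke→J1

bond 1 |Sf1  (source Sf1 imposes f)
bond 3 |J1  (Se1 fixes effort; stroke away)
bond 0 |J1  (1-jn J1 has f-setter on 1)
bond 2 |J1  (common-f at J1 fixed by 1)
bond 4 |J1  (common-f at J1 fixed by 1)
bond 5 |J1  (J1: bond 1 brought flow, rest push out)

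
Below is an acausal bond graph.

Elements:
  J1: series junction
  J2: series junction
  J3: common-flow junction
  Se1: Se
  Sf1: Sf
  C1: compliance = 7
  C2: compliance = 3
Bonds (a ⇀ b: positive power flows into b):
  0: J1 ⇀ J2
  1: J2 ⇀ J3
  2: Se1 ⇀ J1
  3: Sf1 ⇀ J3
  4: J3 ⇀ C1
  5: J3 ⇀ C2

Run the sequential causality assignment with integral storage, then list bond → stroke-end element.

bond 2 →J1  (Se1 fixes effort; stroke away)
bond 3 →Sf1  (Sf1 fixes flow; stroke at Sf1)
bond 0 →J2  (closing 1-jn rule on J1)
bond 1 →J3  (closing 1-jn rule on J2)
bond 4 →J3  (J3 flow already set via bond 3)
bond 5 →J3  (1-jn J3 has f-setter on 3)

b0 →J2
b1 →J3
b2 →J1
b3 →Sf1
b4 →J3
b5 →J3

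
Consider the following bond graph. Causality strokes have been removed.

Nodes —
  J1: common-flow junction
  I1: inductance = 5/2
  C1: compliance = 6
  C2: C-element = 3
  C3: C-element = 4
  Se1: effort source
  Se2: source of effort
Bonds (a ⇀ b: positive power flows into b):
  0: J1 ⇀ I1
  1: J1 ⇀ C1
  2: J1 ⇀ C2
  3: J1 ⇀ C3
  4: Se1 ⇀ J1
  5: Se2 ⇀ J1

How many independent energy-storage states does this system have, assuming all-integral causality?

β4 stroke→J1  (Se1: effort source, stroke at far end)
β5 stroke→J1  (source Se2 imposes e)
β0 stroke→I1  (I1: I, integral causality)
β1 stroke→J1  (J1: bond 0 brought flow, rest push out)
β2 stroke→J1  (1-jn J1 has f-setter on 0)
β3 stroke→J1  (J1 flow already set via bond 0)

4  (C1, C2, C3, I1 all integral)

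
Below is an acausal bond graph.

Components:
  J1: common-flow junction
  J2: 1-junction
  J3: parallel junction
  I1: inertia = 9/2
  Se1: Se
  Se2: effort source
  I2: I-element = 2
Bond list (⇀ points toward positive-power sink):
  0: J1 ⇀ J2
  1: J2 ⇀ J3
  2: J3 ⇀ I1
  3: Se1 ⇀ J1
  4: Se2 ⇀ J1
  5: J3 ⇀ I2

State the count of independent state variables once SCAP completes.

bond 3 |J1  (Se1: effort source, stroke at far end)
bond 4 |J1  (Se2: effort source, stroke at far end)
bond 0 |J2  (J1 needs exactly one f-in)
bond 1 |J3  (J2 needs exactly one f-in)
bond 2 |I1  (J3 effort already set via bond 1)
bond 5 |I2  (J3: bond 1 brought effort, rest push out)

2  (I1, I2 all integral)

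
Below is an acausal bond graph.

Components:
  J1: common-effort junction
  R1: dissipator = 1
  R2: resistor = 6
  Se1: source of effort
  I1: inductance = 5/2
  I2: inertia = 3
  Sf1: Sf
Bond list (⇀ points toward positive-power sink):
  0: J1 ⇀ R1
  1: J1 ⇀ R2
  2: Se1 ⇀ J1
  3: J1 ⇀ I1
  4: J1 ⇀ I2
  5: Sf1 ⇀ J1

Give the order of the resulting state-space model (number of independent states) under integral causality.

bond 2 |J1  (Se1 (Se) sets effort on bond)
bond 5 |Sf1  (Sf1 fixes flow; stroke at Sf1)
bond 0 |R1  (0-jn J1 has e-setter on 2)
bond 1 |R2  (J1 effort already set via bond 2)
bond 3 |I1  (common-e at J1 fixed by 2)
bond 4 |I2  (J1 effort already set via bond 2)

2  (I1, I2 all integral)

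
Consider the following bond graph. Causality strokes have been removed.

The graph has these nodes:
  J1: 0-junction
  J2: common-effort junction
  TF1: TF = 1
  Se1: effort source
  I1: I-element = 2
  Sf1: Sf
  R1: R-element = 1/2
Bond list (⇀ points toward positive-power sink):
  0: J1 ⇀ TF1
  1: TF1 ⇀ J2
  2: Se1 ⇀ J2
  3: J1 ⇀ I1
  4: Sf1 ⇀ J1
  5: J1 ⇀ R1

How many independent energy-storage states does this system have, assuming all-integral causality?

#2 stroke at J2  (Se1 fixes effort; stroke away)
#4 stroke at Sf1  (Sf1 (Sf) sets flow on bond)
#1 stroke at TF1  (J2 effort already set via bond 2)
#0 stroke at J1  (through TF1, causality passes straight; one stroke at TF1)
#3 stroke at I1  (J1: bond 0 brought effort, rest push out)
#5 stroke at R1  (0-jn J1 has e-setter on 0)

1  (I1 all integral)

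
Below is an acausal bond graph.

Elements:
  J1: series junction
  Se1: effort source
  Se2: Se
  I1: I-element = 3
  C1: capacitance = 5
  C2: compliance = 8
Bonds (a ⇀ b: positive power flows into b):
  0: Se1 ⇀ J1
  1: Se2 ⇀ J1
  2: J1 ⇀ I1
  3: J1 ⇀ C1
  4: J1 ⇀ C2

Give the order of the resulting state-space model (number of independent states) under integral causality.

b0 stroke→J1  (Se1: effort source, stroke at far end)
b1 stroke→J1  (source Se2 imposes e)
b2 stroke→I1  (prefer integral on I1)
b3 stroke→J1  (J1 flow already set via bond 2)
b4 stroke→J1  (J1: bond 2 brought flow, rest push out)

3  (C1, C2, I1 all integral)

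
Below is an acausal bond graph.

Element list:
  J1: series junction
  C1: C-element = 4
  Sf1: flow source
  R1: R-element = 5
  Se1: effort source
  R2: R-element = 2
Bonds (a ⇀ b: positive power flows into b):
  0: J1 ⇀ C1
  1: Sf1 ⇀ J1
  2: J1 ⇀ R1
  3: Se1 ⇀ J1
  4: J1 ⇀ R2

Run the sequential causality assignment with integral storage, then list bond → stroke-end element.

β1 |Sf1  (source Sf1 imposes f)
β3 |J1  (Se1 (Se) sets effort on bond)
β0 |J1  (J1 flow already set via bond 1)
β2 |J1  (J1 flow already set via bond 1)
β4 |J1  (J1 flow already set via bond 1)

b0 |J1
b1 |Sf1
b2 |J1
b3 |J1
b4 |J1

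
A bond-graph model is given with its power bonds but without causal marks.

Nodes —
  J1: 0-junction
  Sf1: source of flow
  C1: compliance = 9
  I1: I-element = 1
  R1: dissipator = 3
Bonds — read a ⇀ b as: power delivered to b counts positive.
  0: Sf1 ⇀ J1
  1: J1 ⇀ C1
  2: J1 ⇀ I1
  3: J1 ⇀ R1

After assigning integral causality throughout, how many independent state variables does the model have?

#0 stroke at Sf1  (Sf1: flow source, stroke at near end)
#1 stroke at J1  (C1 outputs effort q/C1)
#2 stroke at I1  (J1 effort already set via bond 1)
#3 stroke at R1  (0-jn J1 has e-setter on 1)

2  (C1, I1 all integral)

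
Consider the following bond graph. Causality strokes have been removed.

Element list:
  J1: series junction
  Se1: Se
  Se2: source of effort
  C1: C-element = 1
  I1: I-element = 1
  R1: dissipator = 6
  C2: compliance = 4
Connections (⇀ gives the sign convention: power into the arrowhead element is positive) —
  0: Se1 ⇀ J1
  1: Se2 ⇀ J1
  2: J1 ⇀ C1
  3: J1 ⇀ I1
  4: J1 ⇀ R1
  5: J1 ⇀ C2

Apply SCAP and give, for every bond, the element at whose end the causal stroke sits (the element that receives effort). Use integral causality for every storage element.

bond 0 |J1
bond 1 |J1
bond 2 |J1
bond 3 |I1
bond 4 |J1
bond 5 |J1

#0 →J1  (source Se1 imposes e)
#1 →J1  (Se2 (Se) sets effort on bond)
#2 →J1  (C1 integral (e out))
#3 →I1  (prefer integral on I1)
#4 →J1  (common-f at J1 fixed by 3)
#5 →J1  (1-jn J1 has f-setter on 3)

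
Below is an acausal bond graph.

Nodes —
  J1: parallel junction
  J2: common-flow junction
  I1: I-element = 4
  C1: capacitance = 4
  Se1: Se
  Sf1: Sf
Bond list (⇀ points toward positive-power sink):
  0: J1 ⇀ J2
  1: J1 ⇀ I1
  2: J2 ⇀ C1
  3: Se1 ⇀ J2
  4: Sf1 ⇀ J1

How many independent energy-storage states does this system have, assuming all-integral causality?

bond 3 stroke at J2  (Se1 fixes effort; stroke away)
bond 4 stroke at Sf1  (Sf1 (Sf) sets flow on bond)
bond 1 stroke at I1  (I1: I, integral causality)
bond 0 stroke at J1  (closing 0-jn rule on J1)
bond 2 stroke at J2  (J2 flow already set via bond 0)

2  (C1, I1 all integral)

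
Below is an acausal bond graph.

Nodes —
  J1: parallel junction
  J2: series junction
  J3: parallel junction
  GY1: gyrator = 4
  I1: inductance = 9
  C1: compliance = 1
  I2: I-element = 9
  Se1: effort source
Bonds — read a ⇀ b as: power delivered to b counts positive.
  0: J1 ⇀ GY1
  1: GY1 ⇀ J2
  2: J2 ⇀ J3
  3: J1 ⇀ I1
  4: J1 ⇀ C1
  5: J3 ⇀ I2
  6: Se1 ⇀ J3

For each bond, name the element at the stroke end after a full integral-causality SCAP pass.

bond 0 →GY1
bond 1 →GY1
bond 2 →J2
bond 3 →I1
bond 4 →J1
bond 5 →I2
bond 6 →J3

#6 |J3  (Se1 (Se) sets effort on bond)
#2 |J2  (J3: bond 6 brought effort, rest push out)
#5 |I2  (J3 effort already set via bond 6)
#1 |GY1  (only one flow-in slot at J2)
#0 |GY1  (GY1 both-in/both-out from 1)
#3 |I1  (I1 outputs flow p/I1)
#4 |J1  (J1: last free bond brings effort in)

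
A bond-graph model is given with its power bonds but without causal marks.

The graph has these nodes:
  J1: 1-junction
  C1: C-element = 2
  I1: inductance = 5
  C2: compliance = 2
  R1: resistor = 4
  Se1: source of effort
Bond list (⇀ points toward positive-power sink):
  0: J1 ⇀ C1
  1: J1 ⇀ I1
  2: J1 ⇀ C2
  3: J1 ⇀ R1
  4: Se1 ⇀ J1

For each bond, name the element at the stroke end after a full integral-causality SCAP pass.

β4 |J1  (source Se1 imposes e)
β0 |J1  (C1 outputs effort q/C1)
β1 |I1  (I1: I, integral causality)
β2 |J1  (J1 flow already set via bond 1)
β3 |J1  (common-f at J1 fixed by 1)

β0 stroke→J1
β1 stroke→I1
β2 stroke→J1
β3 stroke→J1
β4 stroke→J1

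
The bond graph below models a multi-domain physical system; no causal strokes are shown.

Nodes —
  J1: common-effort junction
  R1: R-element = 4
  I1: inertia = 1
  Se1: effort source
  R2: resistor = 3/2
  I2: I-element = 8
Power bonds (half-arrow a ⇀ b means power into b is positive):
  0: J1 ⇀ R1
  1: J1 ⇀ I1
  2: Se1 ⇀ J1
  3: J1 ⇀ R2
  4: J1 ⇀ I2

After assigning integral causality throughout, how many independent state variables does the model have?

2  (I1, I2 all integral)

#2 stroke→J1  (Se1: effort source, stroke at far end)
#0 stroke→R1  (J1 effort already set via bond 2)
#1 stroke→I1  (J1: bond 2 brought effort, rest push out)
#3 stroke→R2  (common-e at J1 fixed by 2)
#4 stroke→I2  (0-jn J1 has e-setter on 2)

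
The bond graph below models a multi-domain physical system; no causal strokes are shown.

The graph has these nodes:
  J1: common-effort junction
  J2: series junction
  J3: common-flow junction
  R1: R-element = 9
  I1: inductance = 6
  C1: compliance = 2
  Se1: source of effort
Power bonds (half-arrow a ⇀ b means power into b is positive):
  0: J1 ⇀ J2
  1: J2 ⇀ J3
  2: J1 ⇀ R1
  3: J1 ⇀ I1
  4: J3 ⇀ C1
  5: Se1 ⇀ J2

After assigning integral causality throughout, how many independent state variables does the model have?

2  (C1, I1 all integral)

b5 |J2  (source Se1 imposes e)
b3 |I1  (I1: I, integral causality)
b4 |J3  (prefer integral on C1)
b1 |J2  (only one flow-in slot at J3)
b0 |J1  (only one flow-in slot at J2)
b2 |R1  (common-e at J1 fixed by 0)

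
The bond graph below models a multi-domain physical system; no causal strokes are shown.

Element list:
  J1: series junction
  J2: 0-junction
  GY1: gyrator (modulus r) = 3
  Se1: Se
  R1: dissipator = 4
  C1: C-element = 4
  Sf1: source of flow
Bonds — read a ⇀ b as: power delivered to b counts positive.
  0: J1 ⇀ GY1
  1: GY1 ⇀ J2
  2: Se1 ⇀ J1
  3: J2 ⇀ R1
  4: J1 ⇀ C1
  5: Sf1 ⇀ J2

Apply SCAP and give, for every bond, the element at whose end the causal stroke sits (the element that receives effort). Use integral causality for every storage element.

bond 2 stroke→J1  (Se1 (Se) sets effort on bond)
bond 5 stroke→Sf1  (Sf1 (Sf) sets flow on bond)
bond 4 stroke→J1  (prefer integral on C1)
bond 0 stroke→GY1  (J1 needs exactly one f-in)
bond 1 stroke→GY1  (through GY1, causality inverts; strokes same side of GY1)
bond 3 stroke→J2  (J2 needs exactly one e-in)

β0 →GY1
β1 →GY1
β2 →J1
β3 →J2
β4 →J1
β5 →Sf1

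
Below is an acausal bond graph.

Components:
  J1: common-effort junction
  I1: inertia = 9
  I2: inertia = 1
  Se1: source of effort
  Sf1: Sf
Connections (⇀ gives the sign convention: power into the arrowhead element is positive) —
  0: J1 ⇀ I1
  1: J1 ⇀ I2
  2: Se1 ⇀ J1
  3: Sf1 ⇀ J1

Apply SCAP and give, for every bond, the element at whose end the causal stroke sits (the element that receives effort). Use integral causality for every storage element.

#2 →J1  (Se1 (Se) sets effort on bond)
#3 →Sf1  (source Sf1 imposes f)
#0 →I1  (common-e at J1 fixed by 2)
#1 →I2  (J1: bond 2 brought effort, rest push out)

b0 stroke→I1
b1 stroke→I2
b2 stroke→J1
b3 stroke→Sf1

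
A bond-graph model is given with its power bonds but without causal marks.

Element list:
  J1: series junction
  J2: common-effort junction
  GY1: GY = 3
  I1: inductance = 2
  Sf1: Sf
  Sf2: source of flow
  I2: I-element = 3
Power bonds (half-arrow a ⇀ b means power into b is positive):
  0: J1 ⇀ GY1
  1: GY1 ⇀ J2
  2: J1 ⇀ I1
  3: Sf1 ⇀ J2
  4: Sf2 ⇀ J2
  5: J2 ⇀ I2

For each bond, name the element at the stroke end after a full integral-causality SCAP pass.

#0 stroke→J1
#1 stroke→J2
#2 stroke→I1
#3 stroke→Sf1
#4 stroke→Sf2
#5 stroke→I2

#3 |Sf1  (Sf1 (Sf) sets flow on bond)
#4 |Sf2  (Sf2 (Sf) sets flow on bond)
#2 |I1  (I1 outputs flow p/I1)
#0 |J1  (common-f at J1 fixed by 2)
#1 |J2  (through GY1, causality inverts; strokes same side of GY1)
#5 |I2  (J2 effort already set via bond 1)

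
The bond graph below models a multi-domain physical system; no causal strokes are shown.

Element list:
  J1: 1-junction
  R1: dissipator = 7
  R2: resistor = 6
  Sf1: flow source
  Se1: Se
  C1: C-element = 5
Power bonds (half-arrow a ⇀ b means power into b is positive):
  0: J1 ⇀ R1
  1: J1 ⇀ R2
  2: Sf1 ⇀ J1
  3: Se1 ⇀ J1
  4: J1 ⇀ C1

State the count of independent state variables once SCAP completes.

1  (C1 all integral)

b2 stroke→Sf1  (Sf1 (Sf) sets flow on bond)
b3 stroke→J1  (Se1: effort source, stroke at far end)
b0 stroke→J1  (common-f at J1 fixed by 2)
b1 stroke→J1  (J1: bond 2 brought flow, rest push out)
b4 stroke→J1  (J1: bond 2 brought flow, rest push out)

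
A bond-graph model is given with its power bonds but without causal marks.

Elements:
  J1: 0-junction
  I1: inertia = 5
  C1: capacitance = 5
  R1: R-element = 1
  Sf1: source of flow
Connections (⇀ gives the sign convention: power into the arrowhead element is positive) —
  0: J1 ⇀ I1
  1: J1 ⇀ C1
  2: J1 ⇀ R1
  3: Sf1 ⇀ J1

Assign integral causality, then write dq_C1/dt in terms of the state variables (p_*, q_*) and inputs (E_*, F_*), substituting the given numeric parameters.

b3 →Sf1  (Sf1 fixes flow; stroke at Sf1)
b0 →I1  (I1 outputs flow p/I1)
b1 →J1  (C1 outputs effort q/C1)
b2 →R1  (J1: bond 1 brought effort, rest push out)

dq_C1/dt = F_Sf1 - p_I1/5 - q_C1/5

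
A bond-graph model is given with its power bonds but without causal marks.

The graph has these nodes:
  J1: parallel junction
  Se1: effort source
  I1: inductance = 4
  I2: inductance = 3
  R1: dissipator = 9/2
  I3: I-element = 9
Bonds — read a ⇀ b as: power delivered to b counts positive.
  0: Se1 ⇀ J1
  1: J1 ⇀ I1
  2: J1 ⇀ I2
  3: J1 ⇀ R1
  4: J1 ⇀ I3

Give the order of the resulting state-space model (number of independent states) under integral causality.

bond 0 stroke at J1  (Se1: effort source, stroke at far end)
bond 1 stroke at I1  (J1 effort already set via bond 0)
bond 2 stroke at I2  (common-e at J1 fixed by 0)
bond 3 stroke at R1  (0-jn J1 has e-setter on 0)
bond 4 stroke at I3  (J1 effort already set via bond 0)

3  (I1, I2, I3 all integral)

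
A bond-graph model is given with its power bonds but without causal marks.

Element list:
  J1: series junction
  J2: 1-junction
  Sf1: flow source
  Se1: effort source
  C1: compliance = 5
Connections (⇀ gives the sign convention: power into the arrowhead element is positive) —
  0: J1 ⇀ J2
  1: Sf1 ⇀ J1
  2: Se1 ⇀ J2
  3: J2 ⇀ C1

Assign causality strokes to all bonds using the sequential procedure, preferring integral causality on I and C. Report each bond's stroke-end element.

β1 stroke at Sf1  (source Sf1 imposes f)
β2 stroke at J2  (Se1 fixes effort; stroke away)
β0 stroke at J1  (common-f at J1 fixed by 1)
β3 stroke at J2  (1-jn J2 has f-setter on 0)

β0 stroke at J1
β1 stroke at Sf1
β2 stroke at J2
β3 stroke at J2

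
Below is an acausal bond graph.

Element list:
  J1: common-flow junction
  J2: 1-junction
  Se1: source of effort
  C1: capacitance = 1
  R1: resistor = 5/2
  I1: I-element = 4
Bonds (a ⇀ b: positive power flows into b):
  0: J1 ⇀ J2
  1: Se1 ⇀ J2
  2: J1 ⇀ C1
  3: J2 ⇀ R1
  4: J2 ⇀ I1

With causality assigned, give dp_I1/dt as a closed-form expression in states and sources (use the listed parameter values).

bond 1 stroke at J2  (Se1 fixes effort; stroke away)
bond 2 stroke at J1  (C1 integral (e out))
bond 0 stroke at J2  (J1: last free bond brings flow in)
bond 4 stroke at I1  (prefer integral on I1)
bond 3 stroke at J2  (common-f at J2 fixed by 4)

dp_I1/dt = E_Se1 - 5*p_I1/8 - q_C1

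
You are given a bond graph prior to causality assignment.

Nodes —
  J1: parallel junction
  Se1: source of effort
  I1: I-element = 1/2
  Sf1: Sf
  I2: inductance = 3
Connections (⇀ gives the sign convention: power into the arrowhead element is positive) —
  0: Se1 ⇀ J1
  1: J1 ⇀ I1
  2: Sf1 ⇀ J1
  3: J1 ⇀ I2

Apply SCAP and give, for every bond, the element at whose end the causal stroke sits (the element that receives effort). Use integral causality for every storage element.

bond 0 →J1  (Se1 (Se) sets effort on bond)
bond 2 →Sf1  (Sf1 fixes flow; stroke at Sf1)
bond 1 →I1  (common-e at J1 fixed by 0)
bond 3 →I2  (J1: bond 0 brought effort, rest push out)

#0 stroke→J1
#1 stroke→I1
#2 stroke→Sf1
#3 stroke→I2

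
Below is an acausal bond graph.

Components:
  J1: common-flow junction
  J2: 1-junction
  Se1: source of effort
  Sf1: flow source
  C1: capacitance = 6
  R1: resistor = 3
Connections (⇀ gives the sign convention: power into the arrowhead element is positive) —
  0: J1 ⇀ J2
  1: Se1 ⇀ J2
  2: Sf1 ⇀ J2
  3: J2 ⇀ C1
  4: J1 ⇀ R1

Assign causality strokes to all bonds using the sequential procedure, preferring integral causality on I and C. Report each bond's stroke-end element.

bond 1 stroke→J2  (source Se1 imposes e)
bond 2 stroke→Sf1  (Sf1 fixes flow; stroke at Sf1)
bond 0 stroke→J2  (1-jn J2 has f-setter on 2)
bond 3 stroke→J2  (J2 flow already set via bond 2)
bond 4 stroke→J1  (J1 flow already set via bond 0)

#0 stroke at J2
#1 stroke at J2
#2 stroke at Sf1
#3 stroke at J2
#4 stroke at J1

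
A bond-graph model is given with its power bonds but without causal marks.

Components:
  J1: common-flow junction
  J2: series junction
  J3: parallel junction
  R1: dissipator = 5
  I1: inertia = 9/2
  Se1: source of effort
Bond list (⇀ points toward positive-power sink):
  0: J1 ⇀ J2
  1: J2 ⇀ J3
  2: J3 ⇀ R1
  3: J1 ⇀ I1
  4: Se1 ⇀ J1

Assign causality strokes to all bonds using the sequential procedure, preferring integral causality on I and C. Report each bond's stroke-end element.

b4 stroke at J1  (source Se1 imposes e)
b3 stroke at I1  (I1 integral (f out))
b0 stroke at J1  (J1: bond 3 brought flow, rest push out)
b1 stroke at J2  (common-f at J2 fixed by 0)
b2 stroke at J3  (only one effort-in slot at J3)

b0 stroke at J1
b1 stroke at J2
b2 stroke at J3
b3 stroke at I1
b4 stroke at J1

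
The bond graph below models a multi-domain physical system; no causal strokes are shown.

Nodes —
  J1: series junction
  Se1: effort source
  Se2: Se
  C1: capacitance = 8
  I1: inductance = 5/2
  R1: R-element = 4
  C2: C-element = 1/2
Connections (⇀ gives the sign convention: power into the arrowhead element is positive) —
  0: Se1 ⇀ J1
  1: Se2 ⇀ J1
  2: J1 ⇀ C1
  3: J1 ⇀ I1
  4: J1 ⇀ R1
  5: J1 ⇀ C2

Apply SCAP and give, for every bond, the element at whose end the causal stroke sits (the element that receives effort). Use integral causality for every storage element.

β0 →J1
β1 →J1
β2 →J1
β3 →I1
β4 →J1
β5 →J1

#0 stroke at J1  (Se1 (Se) sets effort on bond)
#1 stroke at J1  (source Se2 imposes e)
#2 stroke at J1  (C1 integral (e out))
#3 stroke at I1  (I1 integral (f out))
#4 stroke at J1  (1-jn J1 has f-setter on 3)
#5 stroke at J1  (J1: bond 3 brought flow, rest push out)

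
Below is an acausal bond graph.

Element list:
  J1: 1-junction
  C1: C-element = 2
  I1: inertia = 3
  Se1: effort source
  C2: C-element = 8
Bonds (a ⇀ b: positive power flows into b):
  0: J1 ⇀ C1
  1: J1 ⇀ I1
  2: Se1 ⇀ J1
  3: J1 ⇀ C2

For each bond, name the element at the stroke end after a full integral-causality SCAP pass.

b2 |J1  (Se1 fixes effort; stroke away)
b0 |J1  (C1 outputs effort q/C1)
b1 |I1  (I1 outputs flow p/I1)
b3 |J1  (J1 flow already set via bond 1)

#0 stroke at J1
#1 stroke at I1
#2 stroke at J1
#3 stroke at J1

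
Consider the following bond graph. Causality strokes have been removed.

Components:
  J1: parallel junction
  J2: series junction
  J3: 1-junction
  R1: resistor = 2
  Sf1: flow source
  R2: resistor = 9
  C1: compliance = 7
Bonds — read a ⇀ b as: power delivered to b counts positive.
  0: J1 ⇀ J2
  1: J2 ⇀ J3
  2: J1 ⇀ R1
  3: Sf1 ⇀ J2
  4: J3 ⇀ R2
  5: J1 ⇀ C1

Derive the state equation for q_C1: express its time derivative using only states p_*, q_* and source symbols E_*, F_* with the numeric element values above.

dq_C1/dt = -F_Sf1 - q_C1/14

bond 3 |Sf1  (Sf1 (Sf) sets flow on bond)
bond 0 |J2  (J2: bond 3 brought flow, rest push out)
bond 1 |J2  (1-jn J2 has f-setter on 3)
bond 4 |J3  (1-jn J3 has f-setter on 1)
bond 5 |J1  (C1: C, integral causality)
bond 2 |R1  (J1: bond 5 brought effort, rest push out)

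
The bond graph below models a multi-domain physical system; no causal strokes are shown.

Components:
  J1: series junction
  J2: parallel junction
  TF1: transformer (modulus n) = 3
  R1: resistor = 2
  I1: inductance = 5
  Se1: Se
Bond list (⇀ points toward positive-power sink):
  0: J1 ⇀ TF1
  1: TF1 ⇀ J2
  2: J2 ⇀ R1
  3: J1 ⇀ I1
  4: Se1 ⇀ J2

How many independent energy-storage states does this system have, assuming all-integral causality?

1  (I1 all integral)

b4 |J2  (source Se1 imposes e)
b1 |TF1  (common-e at J2 fixed by 4)
b2 |R1  (0-jn J2 has e-setter on 4)
b0 |J1  (TF1: transformer flips bond 1)
b3 |I1  (closing 1-jn rule on J1)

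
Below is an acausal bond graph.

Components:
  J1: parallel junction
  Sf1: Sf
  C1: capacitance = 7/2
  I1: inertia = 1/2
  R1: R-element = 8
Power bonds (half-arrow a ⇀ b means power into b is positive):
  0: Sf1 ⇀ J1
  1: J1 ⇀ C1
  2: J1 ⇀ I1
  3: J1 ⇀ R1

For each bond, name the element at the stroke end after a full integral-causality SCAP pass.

b0 stroke→Sf1
b1 stroke→J1
b2 stroke→I1
b3 stroke→R1

#0 |Sf1  (Sf1 (Sf) sets flow on bond)
#1 |J1  (C1 outputs effort q/C1)
#2 |I1  (J1: bond 1 brought effort, rest push out)
#3 |R1  (J1 effort already set via bond 1)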